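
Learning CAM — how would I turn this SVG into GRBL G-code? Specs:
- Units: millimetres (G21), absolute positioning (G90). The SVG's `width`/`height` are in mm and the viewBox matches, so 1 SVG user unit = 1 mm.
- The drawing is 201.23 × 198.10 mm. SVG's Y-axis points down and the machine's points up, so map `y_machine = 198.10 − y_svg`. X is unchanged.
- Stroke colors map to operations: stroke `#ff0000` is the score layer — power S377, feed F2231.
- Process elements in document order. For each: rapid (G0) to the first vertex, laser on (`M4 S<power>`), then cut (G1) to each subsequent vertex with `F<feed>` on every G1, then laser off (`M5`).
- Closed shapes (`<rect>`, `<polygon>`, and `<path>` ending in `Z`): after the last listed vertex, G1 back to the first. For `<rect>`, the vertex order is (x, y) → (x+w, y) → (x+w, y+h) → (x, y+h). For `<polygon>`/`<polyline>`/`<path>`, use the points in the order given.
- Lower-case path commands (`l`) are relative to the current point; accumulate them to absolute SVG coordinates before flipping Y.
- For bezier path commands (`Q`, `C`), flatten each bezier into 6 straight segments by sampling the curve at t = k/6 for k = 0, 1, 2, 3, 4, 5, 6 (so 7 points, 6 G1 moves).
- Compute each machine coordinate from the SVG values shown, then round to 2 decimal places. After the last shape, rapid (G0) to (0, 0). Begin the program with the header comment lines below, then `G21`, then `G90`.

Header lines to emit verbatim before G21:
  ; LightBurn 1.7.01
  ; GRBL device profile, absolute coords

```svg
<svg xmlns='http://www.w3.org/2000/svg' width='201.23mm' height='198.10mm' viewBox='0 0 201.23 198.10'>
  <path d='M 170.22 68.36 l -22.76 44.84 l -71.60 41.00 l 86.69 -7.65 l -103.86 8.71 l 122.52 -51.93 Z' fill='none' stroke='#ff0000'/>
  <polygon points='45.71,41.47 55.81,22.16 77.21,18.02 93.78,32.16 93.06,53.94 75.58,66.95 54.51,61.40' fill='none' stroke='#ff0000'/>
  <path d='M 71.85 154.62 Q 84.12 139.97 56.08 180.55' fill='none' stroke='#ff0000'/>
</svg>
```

Since the viewBox matches the mm dimensions, user units are millimetres directly. The only transform is the Y-flip y_m = 198.10 − y_svg.

Shape 1 is a closed polygon drawn with `<path>`. Its stroke #ff0000 means score at S377, F2231. After flipping Y the toolpath is (170.22,129.74) → (147.46,84.90) → (75.86,43.90) → (162.55,51.55) → (58.69,42.84) → (181.21,94.77) → (170.22,129.74), returning to the start.

Shape 2 is a regular polygon drawn with `<polygon>`. Its stroke #ff0000 means score at S377, F2231. After flipping Y the toolpath is (45.71,156.63) → (55.81,175.94) → (77.21,180.08) → (93.78,165.94) → (93.06,144.16) → (75.58,131.15) → (54.51,136.70) → (45.71,156.63), returning to the start.

Shape 3 is a quadratic bezier drawn with `<path>`. Its stroke #ff0000 means score at S377, F2231. After flipping Y the toolpath is (71.85,43.48) → (74.82,46.83) → (75.55,47.11) → (74.04,44.32) → (70.29,38.47) → (64.31,29.54) → (56.08,17.55).

; LightBurn 1.7.01
; GRBL device profile, absolute coords
G21
G90
G0 X170.22 Y129.74
M4 S377
G1 X147.46 Y84.90 F2231
G1 X75.86 Y43.90 F2231
G1 X162.55 Y51.55 F2231
G1 X58.69 Y42.84 F2231
G1 X181.21 Y94.77 F2231
G1 X170.22 Y129.74 F2231
M5
G0 X45.71 Y156.63
M4 S377
G1 X55.81 Y175.94 F2231
G1 X77.21 Y180.08 F2231
G1 X93.78 Y165.94 F2231
G1 X93.06 Y144.16 F2231
G1 X75.58 Y131.15 F2231
G1 X54.51 Y136.70 F2231
G1 X45.71 Y156.63 F2231
M5
G0 X71.85 Y43.48
M4 S377
G1 X74.82 Y46.83 F2231
G1 X75.55 Y47.11 F2231
G1 X74.04 Y44.32 F2231
G1 X70.29 Y38.47 F2231
G1 X64.31 Y29.54 F2231
G1 X56.08 Y17.55 F2231
M5
G0 X0.00 Y0.00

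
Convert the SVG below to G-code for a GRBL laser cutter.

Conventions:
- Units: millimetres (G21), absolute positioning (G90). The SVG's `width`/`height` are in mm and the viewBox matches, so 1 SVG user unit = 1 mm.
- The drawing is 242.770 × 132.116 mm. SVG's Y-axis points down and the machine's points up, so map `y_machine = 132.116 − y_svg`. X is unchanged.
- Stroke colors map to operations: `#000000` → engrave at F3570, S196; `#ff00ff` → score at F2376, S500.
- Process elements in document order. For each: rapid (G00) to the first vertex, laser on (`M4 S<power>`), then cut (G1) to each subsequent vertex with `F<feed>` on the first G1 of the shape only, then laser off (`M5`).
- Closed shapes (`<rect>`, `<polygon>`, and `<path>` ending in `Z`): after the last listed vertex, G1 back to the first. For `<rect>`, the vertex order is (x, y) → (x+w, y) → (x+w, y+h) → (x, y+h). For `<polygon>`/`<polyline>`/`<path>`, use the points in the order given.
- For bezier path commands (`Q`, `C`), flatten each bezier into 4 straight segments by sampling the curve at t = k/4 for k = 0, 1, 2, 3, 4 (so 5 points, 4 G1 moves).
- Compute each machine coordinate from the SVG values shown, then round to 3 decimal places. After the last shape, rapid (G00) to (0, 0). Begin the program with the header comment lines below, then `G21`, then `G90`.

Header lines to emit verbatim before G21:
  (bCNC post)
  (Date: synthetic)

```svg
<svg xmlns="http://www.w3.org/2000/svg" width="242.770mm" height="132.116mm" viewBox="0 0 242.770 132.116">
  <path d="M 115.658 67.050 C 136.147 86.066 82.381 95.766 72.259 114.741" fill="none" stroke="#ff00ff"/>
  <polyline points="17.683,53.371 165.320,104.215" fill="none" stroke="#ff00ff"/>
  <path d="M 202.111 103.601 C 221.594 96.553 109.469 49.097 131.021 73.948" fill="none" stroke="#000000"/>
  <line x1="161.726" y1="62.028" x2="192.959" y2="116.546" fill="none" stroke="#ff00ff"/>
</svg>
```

(bCNC post)
(Date: synthetic)
G21
G90
G00 X115.658 Y65.066
M4 S500
G1 X118.944 Y52.260 F2376
G1 X105.438 Y41.205
G1 X86.192 Y30.158
G1 X72.259 Y17.375
M5
G00 X17.683 Y78.745
M4 S500
G1 X165.320 Y27.901 F2376
M5
G00 X202.111 Y28.515
M4 S196
G1 X196.192 Y39.616 F3570
G1 X165.790 Y55.304
G1 X135.776 Y65.010
G1 X131.021 Y58.168
M5
G00 X161.726 Y70.088
M4 S500
G1 X192.959 Y15.570 F2376
M5
G00 X0.000 Y0.000

Since the viewBox matches the mm dimensions, user units are millimetres directly. The only transform is the Y-flip y_m = 132.116 − y_svg.

Shape 1 is a cubic bezier drawn with `<path>`. Its stroke #ff00ff means score at S500, F2376. After flipping Y the toolpath is (115.658,65.066) → (118.944,52.260) → (105.438,41.205) → (86.192,30.158) → (72.259,17.375).

Shape 2 is a line segment drawn with `<polyline>`. Its stroke #ff00ff means score at S500, F2376. After flipping Y the toolpath is (17.683,78.745) → (165.320,27.901).

Shape 3 is a cubic bezier drawn with `<path>`. Its stroke #000000 means engrave at S196, F3570. After flipping Y the toolpath is (202.111,28.515) → (196.192,39.616) → (165.790,55.304) → (135.776,65.010) → (131.021,58.168).

Shape 4 is a line segment drawn with `<line>`. Its stroke #ff00ff means score at S500, F2376. After flipping Y the toolpath is (161.726,70.088) → (192.959,15.570).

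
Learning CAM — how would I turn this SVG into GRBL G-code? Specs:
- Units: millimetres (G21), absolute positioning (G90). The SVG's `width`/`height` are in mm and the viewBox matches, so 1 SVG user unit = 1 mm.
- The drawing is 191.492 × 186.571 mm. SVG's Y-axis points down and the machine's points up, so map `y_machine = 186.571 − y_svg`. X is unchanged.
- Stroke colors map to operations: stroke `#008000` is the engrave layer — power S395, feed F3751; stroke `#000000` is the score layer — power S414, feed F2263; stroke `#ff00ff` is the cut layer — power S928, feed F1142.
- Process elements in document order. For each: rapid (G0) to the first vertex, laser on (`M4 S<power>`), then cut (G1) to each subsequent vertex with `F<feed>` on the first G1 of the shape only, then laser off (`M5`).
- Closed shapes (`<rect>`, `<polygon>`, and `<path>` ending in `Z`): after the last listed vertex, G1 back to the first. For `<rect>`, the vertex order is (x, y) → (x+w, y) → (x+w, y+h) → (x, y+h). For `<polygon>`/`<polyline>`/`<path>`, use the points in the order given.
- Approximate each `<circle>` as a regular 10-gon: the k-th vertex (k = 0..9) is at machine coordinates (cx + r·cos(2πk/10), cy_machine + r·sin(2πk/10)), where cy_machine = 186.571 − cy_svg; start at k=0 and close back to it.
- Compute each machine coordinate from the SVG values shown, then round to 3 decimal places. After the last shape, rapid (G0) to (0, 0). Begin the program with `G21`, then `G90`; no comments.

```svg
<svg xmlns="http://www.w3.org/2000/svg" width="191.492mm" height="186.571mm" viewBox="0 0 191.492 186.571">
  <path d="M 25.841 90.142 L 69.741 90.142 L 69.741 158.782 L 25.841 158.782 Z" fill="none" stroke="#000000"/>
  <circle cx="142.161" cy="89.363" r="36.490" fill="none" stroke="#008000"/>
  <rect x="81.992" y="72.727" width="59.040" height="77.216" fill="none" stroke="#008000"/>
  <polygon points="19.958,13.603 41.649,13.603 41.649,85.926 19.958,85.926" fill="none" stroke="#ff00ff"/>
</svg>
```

Since the viewBox matches the mm dimensions, user units are millimetres directly. The only transform is the Y-flip y_m = 186.571 − y_svg.

Shape 1 is a rectangle drawn with `<path>`. Its stroke #000000 means score at S414, F2263. After flipping Y the toolpath is (25.841,96.429) → (69.741,96.429) → (69.741,27.789) → (25.841,27.789) → (25.841,96.429), returning to the start.

Shape 2 is a circle drawn with `<circle>`. Its stroke #008000 means engrave at S395, F3751. After flipping Y the toolpath is (178.651,97.208) → (171.682,118.656) → (153.437,131.912) → (130.885,131.912) → (112.640,118.656) → (105.671,97.208) → (112.640,75.760) → (130.885,62.504) → (153.437,62.504) → (171.682,75.760) → (178.651,97.208), returning to the start.

Shape 3 is a rectangle drawn with `<rect>`. Its stroke #008000 means engrave at S395, F3751. After flipping Y the toolpath is (81.992,113.844) → (141.032,113.844) → (141.032,36.628) → (81.992,36.628) → (81.992,113.844), returning to the start.

Shape 4 is a rectangle drawn with `<polygon>`. Its stroke #ff00ff means cut at S928, F1142. After flipping Y the toolpath is (19.958,172.968) → (41.649,172.968) → (41.649,100.645) → (19.958,100.645) → (19.958,172.968), returning to the start.

G21
G90
G0 X25.841 Y96.429
M4 S414
G1 X69.741 Y96.429 F2263
G1 X69.741 Y27.789
G1 X25.841 Y27.789
G1 X25.841 Y96.429
M5
G0 X178.651 Y97.208
M4 S395
G1 X171.682 Y118.656 F3751
G1 X153.437 Y131.912
G1 X130.885 Y131.912
G1 X112.640 Y118.656
G1 X105.671 Y97.208
G1 X112.640 Y75.760
G1 X130.885 Y62.504
G1 X153.437 Y62.504
G1 X171.682 Y75.760
G1 X178.651 Y97.208
M5
G0 X81.992 Y113.844
M4 S395
G1 X141.032 Y113.844 F3751
G1 X141.032 Y36.628
G1 X81.992 Y36.628
G1 X81.992 Y113.844
M5
G0 X19.958 Y172.968
M4 S928
G1 X41.649 Y172.968 F1142
G1 X41.649 Y100.645
G1 X19.958 Y100.645
G1 X19.958 Y172.968
M5
G0 X0.000 Y0.000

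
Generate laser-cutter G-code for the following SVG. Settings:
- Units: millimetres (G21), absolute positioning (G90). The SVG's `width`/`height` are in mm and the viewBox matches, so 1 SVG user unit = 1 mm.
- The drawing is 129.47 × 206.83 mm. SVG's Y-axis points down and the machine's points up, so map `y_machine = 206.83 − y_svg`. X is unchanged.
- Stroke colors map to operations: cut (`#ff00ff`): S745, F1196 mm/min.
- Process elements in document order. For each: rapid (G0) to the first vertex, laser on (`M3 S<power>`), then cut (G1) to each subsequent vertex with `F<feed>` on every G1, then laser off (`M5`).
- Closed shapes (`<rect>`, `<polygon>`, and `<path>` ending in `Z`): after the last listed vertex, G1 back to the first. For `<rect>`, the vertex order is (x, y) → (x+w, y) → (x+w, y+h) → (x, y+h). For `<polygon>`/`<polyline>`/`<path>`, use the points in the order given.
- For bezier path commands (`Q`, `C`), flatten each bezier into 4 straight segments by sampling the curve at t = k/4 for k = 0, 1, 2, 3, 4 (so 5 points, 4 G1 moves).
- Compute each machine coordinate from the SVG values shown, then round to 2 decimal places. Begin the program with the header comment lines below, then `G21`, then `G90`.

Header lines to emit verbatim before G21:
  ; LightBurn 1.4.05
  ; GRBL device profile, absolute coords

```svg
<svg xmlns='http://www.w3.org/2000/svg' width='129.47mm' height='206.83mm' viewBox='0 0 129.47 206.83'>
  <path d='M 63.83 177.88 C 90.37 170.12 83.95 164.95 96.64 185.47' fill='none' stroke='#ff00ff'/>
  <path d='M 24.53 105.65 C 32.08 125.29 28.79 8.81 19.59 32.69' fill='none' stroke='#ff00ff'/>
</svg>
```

1 u = 1 mm; y_m = 206.83 − y.

[1] `<path>` cubic bezier, #ff00ff→cut S745 F1196: (63.83,28.95) → (78.37,33.92) → (85.43,35.76) → (89.89,32.29) → (96.64,21.36)

[2] `<path>` cubic bezier, #ff00ff→cut S745 F1196: (24.53,101.18) → (28.24,107.65) → (28.34,139.25) → (25.30,170.05) → (19.59,174.14)

; LightBurn 1.4.05
; GRBL device profile, absolute coords
G21
G90
G0 X63.83 Y28.95
M3 S745
G1 X78.37 Y33.92 F1196
G1 X85.43 Y35.76 F1196
G1 X89.89 Y32.29 F1196
G1 X96.64 Y21.36 F1196
M5
G0 X24.53 Y101.18
M3 S745
G1 X28.24 Y107.65 F1196
G1 X28.34 Y139.25 F1196
G1 X25.30 Y170.05 F1196
G1 X19.59 Y174.14 F1196
M5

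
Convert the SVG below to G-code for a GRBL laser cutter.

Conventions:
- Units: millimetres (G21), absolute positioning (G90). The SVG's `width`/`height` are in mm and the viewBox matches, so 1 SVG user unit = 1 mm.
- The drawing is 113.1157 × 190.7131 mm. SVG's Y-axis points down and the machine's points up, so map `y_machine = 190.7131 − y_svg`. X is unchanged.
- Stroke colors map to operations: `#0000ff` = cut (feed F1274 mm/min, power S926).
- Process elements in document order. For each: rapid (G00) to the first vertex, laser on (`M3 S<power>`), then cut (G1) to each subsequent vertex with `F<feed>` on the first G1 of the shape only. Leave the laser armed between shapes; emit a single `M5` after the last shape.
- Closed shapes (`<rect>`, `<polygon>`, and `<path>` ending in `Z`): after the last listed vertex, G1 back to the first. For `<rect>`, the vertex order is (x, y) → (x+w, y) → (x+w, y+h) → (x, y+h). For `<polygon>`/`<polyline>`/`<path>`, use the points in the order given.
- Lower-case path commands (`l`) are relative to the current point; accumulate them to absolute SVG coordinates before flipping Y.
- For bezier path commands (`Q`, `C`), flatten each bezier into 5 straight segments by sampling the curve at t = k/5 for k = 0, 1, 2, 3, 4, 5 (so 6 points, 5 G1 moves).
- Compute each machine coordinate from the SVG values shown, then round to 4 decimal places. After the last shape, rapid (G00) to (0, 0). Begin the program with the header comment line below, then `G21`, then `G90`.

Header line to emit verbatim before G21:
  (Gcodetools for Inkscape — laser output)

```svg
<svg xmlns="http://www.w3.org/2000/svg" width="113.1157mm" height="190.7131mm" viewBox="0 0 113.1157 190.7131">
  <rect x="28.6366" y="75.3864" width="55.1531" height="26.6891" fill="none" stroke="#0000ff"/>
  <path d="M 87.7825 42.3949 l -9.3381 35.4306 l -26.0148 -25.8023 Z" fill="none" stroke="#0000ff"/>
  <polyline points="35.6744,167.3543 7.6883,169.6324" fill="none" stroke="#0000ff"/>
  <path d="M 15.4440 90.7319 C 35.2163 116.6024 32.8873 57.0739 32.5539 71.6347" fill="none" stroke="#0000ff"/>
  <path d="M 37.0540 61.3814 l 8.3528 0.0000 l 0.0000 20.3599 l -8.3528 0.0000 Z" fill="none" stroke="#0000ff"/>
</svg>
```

1 u = 1 mm; y_m = 190.7131 − y.

[1] `<rect>` rectangle, #0000ff→cut S926 F1274: (28.6366,115.3267) → (83.7897,115.3267) → (83.7897,88.6376) → (28.6366,88.6376) → (28.6366,115.3267) (closed)

[2] `<path>` regular polygon, #0000ff→cut S926 F1274: (87.7825,148.3182) → (78.4444,112.8876) → (52.4296,138.6899) → (87.7825,148.3182) (closed)

[3] `<polyline>` line segment, #0000ff→cut S926 F1274: (35.6744,23.3588) → (7.6883,21.0807)

[4] `<path>` cubic bezier, #0000ff→cut S926 F1274: (15.4440,99.9812) → (24.8480,93.4309) → (30.1043,99.7209) → (32.3697,111.1957) → (32.8006,120.2001) → (32.5539,119.0784)

[5] `<path>` rectangle, #0000ff→cut S926 F1274: (37.0540,129.3317) → (45.4068,129.3317) → (45.4068,108.9718) → (37.0540,108.9718) → (37.0540,129.3317) (closed)

(Gcodetools for Inkscape — laser output)
G21
G90
G00 X28.6366 Y115.3267
M3 S926
G1 X83.7897 Y115.3267 F1274
G1 X83.7897 Y88.6376
G1 X28.6366 Y88.6376
G1 X28.6366 Y115.3267
G00 X87.7825 Y148.3182
M3 S926
G1 X78.4444 Y112.8876 F1274
G1 X52.4296 Y138.6899
G1 X87.7825 Y148.3182
G00 X35.6744 Y23.3588
M3 S926
G1 X7.6883 Y21.0807 F1274
G00 X15.4440 Y99.9812
M3 S926
G1 X24.8480 Y93.4309 F1274
G1 X30.1043 Y99.7209
G1 X32.3697 Y111.1957
G1 X32.8006 Y120.2001
G1 X32.5539 Y119.0784
G00 X37.0540 Y129.3317
M3 S926
G1 X45.4068 Y129.3317 F1274
G1 X45.4068 Y108.9718
G1 X37.0540 Y108.9718
G1 X37.0540 Y129.3317
M5
G00 X0.0000 Y0.0000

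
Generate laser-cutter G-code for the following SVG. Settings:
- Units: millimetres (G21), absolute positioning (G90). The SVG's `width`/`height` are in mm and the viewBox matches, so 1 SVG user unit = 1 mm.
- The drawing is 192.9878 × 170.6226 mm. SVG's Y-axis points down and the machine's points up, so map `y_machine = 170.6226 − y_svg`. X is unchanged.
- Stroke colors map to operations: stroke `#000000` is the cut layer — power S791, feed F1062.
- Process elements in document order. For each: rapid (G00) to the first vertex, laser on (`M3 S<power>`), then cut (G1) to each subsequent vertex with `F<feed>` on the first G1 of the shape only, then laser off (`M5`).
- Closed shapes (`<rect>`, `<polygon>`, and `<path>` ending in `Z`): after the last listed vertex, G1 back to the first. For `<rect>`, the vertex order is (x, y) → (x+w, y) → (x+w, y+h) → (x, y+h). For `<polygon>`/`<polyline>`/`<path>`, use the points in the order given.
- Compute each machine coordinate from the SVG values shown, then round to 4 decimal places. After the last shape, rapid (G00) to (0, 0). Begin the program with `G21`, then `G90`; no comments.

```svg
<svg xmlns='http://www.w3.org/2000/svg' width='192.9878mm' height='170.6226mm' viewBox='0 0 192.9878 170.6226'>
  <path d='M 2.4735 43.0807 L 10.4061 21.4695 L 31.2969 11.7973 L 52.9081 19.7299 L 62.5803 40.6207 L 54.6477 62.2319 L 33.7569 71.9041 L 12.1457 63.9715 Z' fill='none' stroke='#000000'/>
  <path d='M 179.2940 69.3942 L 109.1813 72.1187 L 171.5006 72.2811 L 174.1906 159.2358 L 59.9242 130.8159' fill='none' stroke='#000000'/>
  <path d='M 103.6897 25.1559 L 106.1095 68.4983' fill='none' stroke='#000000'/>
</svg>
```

viewBox `0 0 192.9878 170.6226` with mm width/height → 1 unit = 1 mm. Flip: y_m = 170.6226 − y_svg.

**Shape 1** — `<path>` regular polygon, stroke `#000000` → cut (S791, F1062). Machine vertices: (2.4735,127.5419) → (10.4061,149.1531) → (31.2969,158.8253) → (52.9081,150.8927) → (62.5803,130.0019) → (54.6477,108.3907) → (33.7569,98.7185) → (12.1457,106.6511) → (2.4735,127.5419). Closed: final G1 returns to the first vertex.

**Shape 2** — `<path>` open polyline, stroke `#000000` → cut (S791, F1062). Machine vertices: (179.2940,101.2284) → (109.1813,98.5039) → (171.5006,98.3415) → (174.1906,11.3868) → (59.9242,39.8067). Open path.

**Shape 3** — `<path>` line segment, stroke `#000000` → cut (S791, F1062). Machine vertices: (103.6897,145.4667) → (106.1095,102.1243). Open path.

G21
G90
G00 X2.4735 Y127.5419
M3 S791
G1 X10.4061 Y149.1531 F1062
G1 X31.2969 Y158.8253
G1 X52.9081 Y150.8927
G1 X62.5803 Y130.0019
G1 X54.6477 Y108.3907
G1 X33.7569 Y98.7185
G1 X12.1457 Y106.6511
G1 X2.4735 Y127.5419
M5
G00 X179.2940 Y101.2284
M3 S791
G1 X109.1813 Y98.5039 F1062
G1 X171.5006 Y98.3415
G1 X174.1906 Y11.3868
G1 X59.9242 Y39.8067
M5
G00 X103.6897 Y145.4667
M3 S791
G1 X106.1095 Y102.1243 F1062
M5
G00 X0.0000 Y0.0000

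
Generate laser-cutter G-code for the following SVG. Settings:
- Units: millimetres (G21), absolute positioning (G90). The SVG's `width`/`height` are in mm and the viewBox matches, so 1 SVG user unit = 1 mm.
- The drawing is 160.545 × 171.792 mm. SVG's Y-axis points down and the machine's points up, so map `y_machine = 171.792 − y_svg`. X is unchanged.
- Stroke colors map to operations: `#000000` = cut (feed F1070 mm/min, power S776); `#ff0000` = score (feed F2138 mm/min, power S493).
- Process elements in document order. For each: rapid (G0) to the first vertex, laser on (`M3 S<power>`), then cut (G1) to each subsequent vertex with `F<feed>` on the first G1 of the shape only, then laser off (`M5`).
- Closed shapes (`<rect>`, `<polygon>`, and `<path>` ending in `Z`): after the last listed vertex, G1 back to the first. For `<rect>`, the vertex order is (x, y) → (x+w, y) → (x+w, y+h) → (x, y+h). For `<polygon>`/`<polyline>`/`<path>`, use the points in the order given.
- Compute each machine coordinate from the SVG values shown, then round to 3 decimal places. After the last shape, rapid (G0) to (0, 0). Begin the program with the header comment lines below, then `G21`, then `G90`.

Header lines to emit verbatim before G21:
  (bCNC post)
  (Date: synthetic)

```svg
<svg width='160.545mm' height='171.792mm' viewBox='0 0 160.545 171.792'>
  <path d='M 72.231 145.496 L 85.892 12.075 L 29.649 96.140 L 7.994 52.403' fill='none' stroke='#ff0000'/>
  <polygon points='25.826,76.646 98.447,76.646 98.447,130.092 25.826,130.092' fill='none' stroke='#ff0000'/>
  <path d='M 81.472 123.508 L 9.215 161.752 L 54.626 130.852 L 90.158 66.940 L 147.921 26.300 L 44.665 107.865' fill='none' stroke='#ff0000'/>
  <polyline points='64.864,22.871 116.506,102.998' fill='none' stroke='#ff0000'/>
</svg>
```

Since the viewBox matches the mm dimensions, user units are millimetres directly. The only transform is the Y-flip y_m = 171.792 − y_svg.

Shape 1 is a open polyline drawn with `<path>`. Its stroke #ff0000 means score at S493, F2138. After flipping Y the toolpath is (72.231,26.296) → (85.892,159.717) → (29.649,75.652) → (7.994,119.389).

Shape 2 is a rectangle drawn with `<polygon>`. Its stroke #ff0000 means score at S493, F2138. After flipping Y the toolpath is (25.826,95.146) → (98.447,95.146) → (98.447,41.700) → (25.826,41.700) → (25.826,95.146), returning to the start.

Shape 3 is a open polyline drawn with `<path>`. Its stroke #ff0000 means score at S493, F2138. After flipping Y the toolpath is (81.472,48.284) → (9.215,10.040) → (54.626,40.940) → (90.158,104.852) → (147.921,145.492) → (44.665,63.927).

Shape 4 is a line segment drawn with `<polyline>`. Its stroke #ff0000 means score at S493, F2138. After flipping Y the toolpath is (64.864,148.921) → (116.506,68.794).

(bCNC post)
(Date: synthetic)
G21
G90
G0 X72.231 Y26.296
M3 S493
G1 X85.892 Y159.717 F2138
G1 X29.649 Y75.652
G1 X7.994 Y119.389
M5
G0 X25.826 Y95.146
M3 S493
G1 X98.447 Y95.146 F2138
G1 X98.447 Y41.700
G1 X25.826 Y41.700
G1 X25.826 Y95.146
M5
G0 X81.472 Y48.284
M3 S493
G1 X9.215 Y10.040 F2138
G1 X54.626 Y40.940
G1 X90.158 Y104.852
G1 X147.921 Y145.492
G1 X44.665 Y63.927
M5
G0 X64.864 Y148.921
M3 S493
G1 X116.506 Y68.794 F2138
M5
G0 X0.000 Y0.000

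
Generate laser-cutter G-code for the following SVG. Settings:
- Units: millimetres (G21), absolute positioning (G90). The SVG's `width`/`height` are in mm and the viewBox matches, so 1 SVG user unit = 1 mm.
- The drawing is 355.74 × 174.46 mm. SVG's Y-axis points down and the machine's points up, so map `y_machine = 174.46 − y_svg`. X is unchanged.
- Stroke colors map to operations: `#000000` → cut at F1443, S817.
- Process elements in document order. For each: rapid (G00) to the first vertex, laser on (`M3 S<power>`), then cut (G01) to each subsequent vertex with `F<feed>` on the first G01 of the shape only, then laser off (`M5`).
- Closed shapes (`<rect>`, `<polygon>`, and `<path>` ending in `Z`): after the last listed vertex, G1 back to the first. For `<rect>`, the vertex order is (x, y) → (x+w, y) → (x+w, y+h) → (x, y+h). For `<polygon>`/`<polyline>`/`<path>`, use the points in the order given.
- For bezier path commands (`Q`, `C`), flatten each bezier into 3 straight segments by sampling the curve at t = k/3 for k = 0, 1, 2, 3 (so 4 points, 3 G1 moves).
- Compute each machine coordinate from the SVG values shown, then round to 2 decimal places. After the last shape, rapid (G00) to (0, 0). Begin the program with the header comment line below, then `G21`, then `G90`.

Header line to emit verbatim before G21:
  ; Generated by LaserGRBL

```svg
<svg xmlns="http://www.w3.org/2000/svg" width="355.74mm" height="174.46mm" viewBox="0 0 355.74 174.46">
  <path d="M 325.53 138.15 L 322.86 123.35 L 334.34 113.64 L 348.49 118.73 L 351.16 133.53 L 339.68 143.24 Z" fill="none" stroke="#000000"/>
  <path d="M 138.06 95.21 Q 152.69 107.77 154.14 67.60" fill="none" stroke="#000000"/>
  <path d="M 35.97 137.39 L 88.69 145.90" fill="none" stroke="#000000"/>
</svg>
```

; Generated by LaserGRBL
G21
G90
G00 X325.53 Y36.31
M3 S817
G01 X322.86 Y51.11 F1443
G01 X334.34 Y60.82
G01 X348.49 Y55.73
G01 X351.16 Y40.93
G01 X339.68 Y31.22
G01 X325.53 Y36.31
M5
G00 X138.06 Y79.25
M3 S817
G01 X146.35 Y76.74 F1443
G01 X151.71 Y85.94
G01 X154.14 Y106.86
M5
G00 X35.97 Y37.07
M3 S817
G01 X88.69 Y28.56 F1443
M5
G00 X0.00 Y0.00

viewBox `0 0 355.74 174.46` with mm width/height → 1 unit = 1 mm. Flip: y_m = 174.46 − y_svg.

**Shape 1** — `<path>` regular polygon, stroke `#000000` → cut (S817, F1443). Machine vertices: (325.53,36.31) → (322.86,51.11) → (334.34,60.82) → (348.49,55.73) → (351.16,40.93) → (339.68,31.22) → (325.53,36.31). Closed: final G1 returns to the first vertex.

**Shape 2** — `<path>` quadratic bezier, stroke `#000000` → cut (S817, F1443). Control points (SVG): P0=(138.06,95.21), P1=(152.69,107.77), P2=(154.14,67.60); sampled at t=k/3. Machine vertices: (138.06,79.25) → (146.35,76.74) → (151.71,85.94) → (154.14,106.86). Open path.

**Shape 3** — `<path>` line segment, stroke `#000000` → cut (S817, F1443). Machine vertices: (35.97,37.07) → (88.69,28.56). Open path.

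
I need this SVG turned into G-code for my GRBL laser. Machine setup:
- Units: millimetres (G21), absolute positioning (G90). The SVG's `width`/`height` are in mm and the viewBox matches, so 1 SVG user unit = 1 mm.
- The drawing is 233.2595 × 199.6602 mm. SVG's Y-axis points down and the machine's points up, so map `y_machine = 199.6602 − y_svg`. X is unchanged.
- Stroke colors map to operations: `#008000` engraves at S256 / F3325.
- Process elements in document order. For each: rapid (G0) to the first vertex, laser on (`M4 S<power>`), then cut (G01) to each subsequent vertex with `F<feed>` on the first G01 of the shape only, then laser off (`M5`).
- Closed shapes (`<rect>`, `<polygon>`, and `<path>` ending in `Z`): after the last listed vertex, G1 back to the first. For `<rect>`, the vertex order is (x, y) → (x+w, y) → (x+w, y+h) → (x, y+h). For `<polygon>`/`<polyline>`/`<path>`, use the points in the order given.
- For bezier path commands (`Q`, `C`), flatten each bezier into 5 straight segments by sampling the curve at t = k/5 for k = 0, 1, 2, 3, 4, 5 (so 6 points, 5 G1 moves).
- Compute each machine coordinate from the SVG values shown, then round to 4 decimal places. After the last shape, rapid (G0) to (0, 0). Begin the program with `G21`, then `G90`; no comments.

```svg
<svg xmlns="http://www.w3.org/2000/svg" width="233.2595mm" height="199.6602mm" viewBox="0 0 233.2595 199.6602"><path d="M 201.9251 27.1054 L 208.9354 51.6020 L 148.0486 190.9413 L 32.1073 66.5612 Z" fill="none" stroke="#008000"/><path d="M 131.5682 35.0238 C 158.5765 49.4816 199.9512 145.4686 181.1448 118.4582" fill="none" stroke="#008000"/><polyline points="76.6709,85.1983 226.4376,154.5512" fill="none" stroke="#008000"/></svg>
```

viewBox `0 0 233.2595 199.6602` with mm width/height → 1 unit = 1 mm. Flip: y_m = 199.6602 − y_svg.

**Shape 1** — `<path>` closed polygon, stroke `#008000` → engrave (S256, F3325). Machine vertices: (201.9251,172.5548) → (208.9354,148.0582) → (148.0486,8.7189) → (32.1073,133.0990) → (201.9251,172.5548). Closed: final G1 returns to the first vertex.

**Shape 2** — `<path>` cubic bezier, stroke `#008000` → engrave (S256, F3325). Control points (SVG): P0=(131.5682,35.0238), P1=(158.5765,49.4816), P2=(199.9512,145.4686), P3=(181.1448,118.4582); sampled at t=k/5. Machine vertices: (131.5682,164.6364) → (148.9008,147.8144) → (166.1030,121.2427) → (179.5966,94.7386) → (185.8033,78.1192) → (181.1448,81.2020). Open path.

**Shape 3** — `<polyline>` line segment, stroke `#008000` → engrave (S256, F3325). Machine vertices: (76.6709,114.4619) → (226.4376,45.1090). Open path.

G21
G90
G0 X201.9251 Y172.5548
M4 S256
G01 X208.9354 Y148.0582 F3325
G01 X148.0486 Y8.7189
G01 X32.1073 Y133.0990
G01 X201.9251 Y172.5548
M5
G0 X131.5682 Y164.6364
M4 S256
G01 X148.9008 Y147.8144 F3325
G01 X166.1030 Y121.2427
G01 X179.5966 Y94.7386
G01 X185.8033 Y78.1192
G01 X181.1448 Y81.2020
M5
G0 X76.6709 Y114.4619
M4 S256
G01 X226.4376 Y45.1090 F3325
M5
G0 X0.0000 Y0.0000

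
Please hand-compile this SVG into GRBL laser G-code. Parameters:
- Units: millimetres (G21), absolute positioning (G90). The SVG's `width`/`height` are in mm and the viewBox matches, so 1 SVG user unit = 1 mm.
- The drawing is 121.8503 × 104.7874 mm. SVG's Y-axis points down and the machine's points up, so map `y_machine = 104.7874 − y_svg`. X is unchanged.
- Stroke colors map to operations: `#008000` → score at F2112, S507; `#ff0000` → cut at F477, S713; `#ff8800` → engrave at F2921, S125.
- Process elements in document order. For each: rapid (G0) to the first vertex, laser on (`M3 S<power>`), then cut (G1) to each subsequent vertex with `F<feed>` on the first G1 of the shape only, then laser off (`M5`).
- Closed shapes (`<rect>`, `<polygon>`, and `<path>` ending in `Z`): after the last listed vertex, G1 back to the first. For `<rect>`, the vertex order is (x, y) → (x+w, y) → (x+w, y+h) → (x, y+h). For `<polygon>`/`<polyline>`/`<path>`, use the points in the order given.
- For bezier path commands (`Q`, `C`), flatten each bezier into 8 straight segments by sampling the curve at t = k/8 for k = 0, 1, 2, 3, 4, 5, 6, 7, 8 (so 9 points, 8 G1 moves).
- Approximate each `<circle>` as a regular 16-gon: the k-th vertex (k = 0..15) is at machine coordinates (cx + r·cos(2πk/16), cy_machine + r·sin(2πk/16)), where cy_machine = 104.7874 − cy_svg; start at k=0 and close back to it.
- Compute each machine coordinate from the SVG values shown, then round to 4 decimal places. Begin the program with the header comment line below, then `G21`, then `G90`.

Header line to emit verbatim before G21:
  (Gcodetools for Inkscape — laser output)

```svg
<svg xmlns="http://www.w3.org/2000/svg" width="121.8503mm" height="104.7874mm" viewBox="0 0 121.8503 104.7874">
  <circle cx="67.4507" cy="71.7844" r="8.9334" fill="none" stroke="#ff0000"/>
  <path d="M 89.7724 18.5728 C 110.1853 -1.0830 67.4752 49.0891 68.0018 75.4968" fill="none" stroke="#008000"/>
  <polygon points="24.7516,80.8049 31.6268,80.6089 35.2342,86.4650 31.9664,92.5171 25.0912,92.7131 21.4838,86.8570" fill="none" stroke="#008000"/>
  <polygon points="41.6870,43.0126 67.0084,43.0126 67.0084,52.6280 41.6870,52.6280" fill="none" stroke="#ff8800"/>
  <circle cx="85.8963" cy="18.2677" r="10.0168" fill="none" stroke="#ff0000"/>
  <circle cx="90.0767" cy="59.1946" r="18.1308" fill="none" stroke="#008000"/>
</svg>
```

(Gcodetools for Inkscape — laser output)
G21
G90
G0 X76.3841 Y33.0030
M3 S713
G1 X75.7041 Y36.4217 F477
G1 X73.7676 Y39.3199
G1 X70.8694 Y41.2564
G1 X67.4507 Y41.9364
G1 X64.0320 Y41.2564
G1 X61.1338 Y39.3199
G1 X59.1973 Y36.4217
G1 X58.5173 Y33.0030
G1 X59.1973 Y29.5843
G1 X61.1338 Y26.6861
G1 X64.0320 Y24.7496
G1 X67.4507 Y24.0696
G1 X70.8694 Y24.7496
G1 X73.7676 Y26.6861
G1 X75.7041 Y29.5843
G1 X76.3841 Y33.0030
M5
G0 X89.7724 Y86.2146
M3 S507
G1 X94.6761 Y90.4951 F2112
G1 X94.9084 Y89.3261
G1 X91.7157 Y83.8043
G1 X86.3445 Y75.0264
G1 X80.0410 Y64.0893
G1 X74.0519 Y52.0898
G1 X69.6233 Y40.1246
G1 X68.0018 Y29.2906
M5
G0 X24.7516 Y23.9825
M3 S507
G1 X31.6268 Y24.1785 F2112
G1 X35.2342 Y18.3224
G1 X31.9664 Y12.2703
G1 X25.0912 Y12.0743
G1 X21.4838 Y17.9304
G1 X24.7516 Y23.9825
M5
G0 X41.6870 Y61.7748
M3 S125
G1 X67.0084 Y61.7748 F2921
G1 X67.0084 Y52.1594
G1 X41.6870 Y52.1594
G1 X41.6870 Y61.7748
M5
G0 X95.9131 Y86.5197
M3 S713
G1 X95.1506 Y90.3530 F477
G1 X92.9792 Y93.6026
G1 X89.7296 Y95.7740
G1 X85.8963 Y96.5365
G1 X82.0630 Y95.7740
G1 X78.8134 Y93.6026
G1 X76.6420 Y90.3530
G1 X75.8795 Y86.5197
G1 X76.6420 Y82.6864
G1 X78.8134 Y79.4368
G1 X82.0630 Y77.2654
G1 X85.8963 Y76.5029
G1 X89.7296 Y77.2654
G1 X92.9792 Y79.4368
G1 X95.1506 Y82.6864
G1 X95.9131 Y86.5197
M5
G0 X108.2075 Y45.5928
M3 S507
G1 X106.8274 Y52.5312 F2112
G1 X102.8971 Y58.4132
G1 X97.0151 Y62.3435
G1 X90.0767 Y63.7236
G1 X83.1383 Y62.3435
G1 X77.2563 Y58.4132
G1 X73.3260 Y52.5312
G1 X71.9459 Y45.5928
G1 X73.3260 Y38.6544
G1 X77.2563 Y32.7724
G1 X83.1383 Y28.8421
G1 X90.0767 Y27.4620
G1 X97.0151 Y28.8421
G1 X102.8971 Y32.7724
G1 X106.8274 Y38.6544
G1 X108.2075 Y45.5928
M5

1 u = 1 mm; y_m = 104.7874 − y.

[1] `<circle>` circle, #ff0000→cut S713 F477: (76.3841,33.0030) → (75.7041,36.4217) → (73.7676,39.3199) → (70.8694,41.2564) → (67.4507,41.9364) → (64.0320,41.2564) → (61.1338,39.3199) → (59.1973,36.4217) → (58.5173,33.0030) → (59.1973,29.5843) → (61.1338,26.6861) → (64.0320,24.7496) → (67.4507,24.0696) → (70.8694,24.7496) → (73.7676,26.6861) → (75.7041,29.5843) → (76.3841,33.0030) (closed)

[2] `<path>` cubic bezier, #008000→score S507 F2112: (89.7724,86.2146) → (94.6761,90.4951) → (94.9084,89.3261) → (91.7157,83.8043) → (86.3445,75.0264) → (80.0410,64.0893) → (74.0519,52.0898) → (69.6233,40.1246) → (68.0018,29.2906)

[3] `<polygon>` regular polygon, #008000→score S507 F2112: (24.7516,23.9825) → (31.6268,24.1785) → (35.2342,18.3224) → (31.9664,12.2703) → (25.0912,12.0743) → (21.4838,17.9304) → (24.7516,23.9825) (closed)

[4] `<polygon>` rectangle, #ff8800→engrave S125 F2921: (41.6870,61.7748) → (67.0084,61.7748) → (67.0084,52.1594) → (41.6870,52.1594) → (41.6870,61.7748) (closed)

[5] `<circle>` circle, #ff0000→cut S713 F477: (95.9131,86.5197) → (95.1506,90.3530) → (92.9792,93.6026) → (89.7296,95.7740) → (85.8963,96.5365) → (82.0630,95.7740) → (78.8134,93.6026) → (76.6420,90.3530) → (75.8795,86.5197) → (76.6420,82.6864) → (78.8134,79.4368) → (82.0630,77.2654) → (85.8963,76.5029) → (89.7296,77.2654) → (92.9792,79.4368) → (95.1506,82.6864) → (95.9131,86.5197) (closed)

[6] `<circle>` circle, #008000→score S507 F2112: (108.2075,45.5928) → (106.8274,52.5312) → (102.8971,58.4132) → (97.0151,62.3435) → (90.0767,63.7236) → (83.1383,62.3435) → (77.2563,58.4132) → (73.3260,52.5312) → (71.9459,45.5928) → (73.3260,38.6544) → (77.2563,32.7724) → (83.1383,28.8421) → (90.0767,27.4620) → (97.0151,28.8421) → (102.8971,32.7724) → (106.8274,38.6544) → (108.2075,45.5928) (closed)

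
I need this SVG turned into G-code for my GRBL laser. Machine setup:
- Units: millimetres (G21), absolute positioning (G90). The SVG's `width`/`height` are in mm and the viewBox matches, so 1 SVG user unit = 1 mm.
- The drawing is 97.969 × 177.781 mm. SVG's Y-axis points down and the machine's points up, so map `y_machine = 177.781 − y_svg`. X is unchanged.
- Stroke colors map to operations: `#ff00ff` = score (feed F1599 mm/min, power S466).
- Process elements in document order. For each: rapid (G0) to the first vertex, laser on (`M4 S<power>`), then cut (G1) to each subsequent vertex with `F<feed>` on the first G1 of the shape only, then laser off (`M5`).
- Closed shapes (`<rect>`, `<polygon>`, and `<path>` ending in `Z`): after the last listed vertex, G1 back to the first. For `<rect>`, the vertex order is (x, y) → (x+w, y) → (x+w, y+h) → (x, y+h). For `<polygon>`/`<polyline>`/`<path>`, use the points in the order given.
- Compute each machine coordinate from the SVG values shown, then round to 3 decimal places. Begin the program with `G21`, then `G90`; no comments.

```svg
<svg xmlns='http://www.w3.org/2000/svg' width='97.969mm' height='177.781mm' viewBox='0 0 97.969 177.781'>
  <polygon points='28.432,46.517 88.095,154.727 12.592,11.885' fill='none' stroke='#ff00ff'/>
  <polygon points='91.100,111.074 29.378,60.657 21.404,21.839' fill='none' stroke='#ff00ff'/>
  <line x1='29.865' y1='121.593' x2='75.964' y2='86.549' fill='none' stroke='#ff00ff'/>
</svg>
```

G21
G90
G0 X28.432 Y131.264
M4 S466
G1 X88.095 Y23.054 F1599
G1 X12.592 Y165.896
G1 X28.432 Y131.264
M5
G0 X91.100 Y66.707
M4 S466
G1 X29.378 Y117.124 F1599
G1 X21.404 Y155.942
G1 X91.100 Y66.707
M5
G0 X29.865 Y56.188
M4 S466
G1 X75.964 Y91.232 F1599
M5

1 u = 1 mm; y_m = 177.781 − y.

[1] `<polygon>` closed polygon, #ff00ff→score S466 F1599: (28.432,131.264) → (88.095,23.054) → (12.592,165.896) → (28.432,131.264) (closed)

[2] `<polygon>` closed polygon, #ff00ff→score S466 F1599: (91.100,66.707) → (29.378,117.124) → (21.404,155.942) → (91.100,66.707) (closed)

[3] `<line>` line segment, #ff00ff→score S466 F1599: (29.865,56.188) → (75.964,91.232)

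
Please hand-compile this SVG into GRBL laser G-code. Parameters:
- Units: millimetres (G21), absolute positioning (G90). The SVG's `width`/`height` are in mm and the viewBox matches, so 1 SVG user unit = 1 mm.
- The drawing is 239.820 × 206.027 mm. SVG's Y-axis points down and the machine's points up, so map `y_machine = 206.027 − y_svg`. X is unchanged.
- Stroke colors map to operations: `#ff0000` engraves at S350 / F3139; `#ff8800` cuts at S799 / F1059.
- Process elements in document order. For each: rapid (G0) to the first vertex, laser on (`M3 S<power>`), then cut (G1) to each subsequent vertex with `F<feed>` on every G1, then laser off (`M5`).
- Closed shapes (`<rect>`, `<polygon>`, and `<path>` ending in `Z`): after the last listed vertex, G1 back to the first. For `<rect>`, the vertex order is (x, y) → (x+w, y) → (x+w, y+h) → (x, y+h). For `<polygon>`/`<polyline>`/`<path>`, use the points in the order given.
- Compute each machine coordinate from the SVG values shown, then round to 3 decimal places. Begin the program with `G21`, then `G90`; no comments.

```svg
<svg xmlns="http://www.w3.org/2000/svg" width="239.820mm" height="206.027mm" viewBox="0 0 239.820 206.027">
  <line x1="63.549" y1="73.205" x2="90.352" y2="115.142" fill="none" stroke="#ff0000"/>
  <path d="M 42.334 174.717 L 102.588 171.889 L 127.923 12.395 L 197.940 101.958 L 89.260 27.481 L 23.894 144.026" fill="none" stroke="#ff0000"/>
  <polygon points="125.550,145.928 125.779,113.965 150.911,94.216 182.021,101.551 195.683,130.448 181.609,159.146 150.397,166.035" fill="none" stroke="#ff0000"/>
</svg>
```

Since the viewBox matches the mm dimensions, user units are millimetres directly. The only transform is the Y-flip y_m = 206.027 − y_svg.

Shape 1 is a line segment drawn with `<line>`. Its stroke #ff0000 means engrave at S350, F3139. After flipping Y the toolpath is (63.549,132.822) → (90.352,90.885).

Shape 2 is a open polyline drawn with `<path>`. Its stroke #ff0000 means engrave at S350, F3139. After flipping Y the toolpath is (42.334,31.310) → (102.588,34.138) → (127.923,193.632) → (197.940,104.069) → (89.260,178.546) → (23.894,62.001).

Shape 3 is a regular polygon drawn with `<polygon>`. Its stroke #ff0000 means engrave at S350, F3139. After flipping Y the toolpath is (125.550,60.099) → (125.779,92.062) → (150.911,111.811) → (182.021,104.476) → (195.683,75.579) → (181.609,46.881) → (150.397,39.992) → (125.550,60.099), returning to the start.

G21
G90
G0 X63.549 Y132.822
M3 S350
G1 X90.352 Y90.885 F3139
M5
G0 X42.334 Y31.310
M3 S350
G1 X102.588 Y34.138 F3139
G1 X127.923 Y193.632 F3139
G1 X197.940 Y104.069 F3139
G1 X89.260 Y178.546 F3139
G1 X23.894 Y62.001 F3139
M5
G0 X125.550 Y60.099
M3 S350
G1 X125.779 Y92.062 F3139
G1 X150.911 Y111.811 F3139
G1 X182.021 Y104.476 F3139
G1 X195.683 Y75.579 F3139
G1 X181.609 Y46.881 F3139
G1 X150.397 Y39.992 F3139
G1 X125.550 Y60.099 F3139
M5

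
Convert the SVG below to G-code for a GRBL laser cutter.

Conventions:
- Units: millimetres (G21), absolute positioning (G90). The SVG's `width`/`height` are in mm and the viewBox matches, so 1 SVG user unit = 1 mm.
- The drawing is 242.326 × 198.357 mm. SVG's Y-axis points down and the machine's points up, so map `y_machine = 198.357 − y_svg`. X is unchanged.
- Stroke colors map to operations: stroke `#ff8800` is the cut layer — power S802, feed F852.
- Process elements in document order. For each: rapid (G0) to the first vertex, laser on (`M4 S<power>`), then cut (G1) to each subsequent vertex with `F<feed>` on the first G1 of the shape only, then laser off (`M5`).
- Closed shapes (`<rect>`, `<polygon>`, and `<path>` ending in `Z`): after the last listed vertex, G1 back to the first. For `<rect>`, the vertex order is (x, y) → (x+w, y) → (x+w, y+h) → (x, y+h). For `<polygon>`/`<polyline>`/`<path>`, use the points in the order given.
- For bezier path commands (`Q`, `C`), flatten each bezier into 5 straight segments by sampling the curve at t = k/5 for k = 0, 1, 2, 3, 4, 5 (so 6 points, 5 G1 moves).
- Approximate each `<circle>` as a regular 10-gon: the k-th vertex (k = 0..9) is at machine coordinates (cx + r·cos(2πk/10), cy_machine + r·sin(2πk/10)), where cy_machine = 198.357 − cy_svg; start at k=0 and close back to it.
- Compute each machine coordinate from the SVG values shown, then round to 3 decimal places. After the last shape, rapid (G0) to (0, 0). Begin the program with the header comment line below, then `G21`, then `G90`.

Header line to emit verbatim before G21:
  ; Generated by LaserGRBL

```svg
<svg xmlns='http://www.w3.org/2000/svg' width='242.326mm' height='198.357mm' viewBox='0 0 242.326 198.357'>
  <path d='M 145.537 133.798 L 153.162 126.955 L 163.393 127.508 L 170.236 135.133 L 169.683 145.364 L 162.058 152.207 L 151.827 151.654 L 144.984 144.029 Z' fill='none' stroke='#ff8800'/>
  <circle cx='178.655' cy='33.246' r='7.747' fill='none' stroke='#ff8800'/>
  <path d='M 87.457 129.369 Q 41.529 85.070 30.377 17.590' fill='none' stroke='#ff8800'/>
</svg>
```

Since the viewBox matches the mm dimensions, user units are millimetres directly. The only transform is the Y-flip y_m = 198.357 − y_svg.

Shape 1 is a regular polygon drawn with `<path>`. Its stroke #ff8800 means cut at S802, F852. After flipping Y the toolpath is (145.537,64.559) → (153.162,71.402) → (163.393,70.849) → (170.236,63.224) → (169.683,52.993) → (162.058,46.150) → (151.827,46.703) → (144.984,54.328) → (145.537,64.559), returning to the start.

Shape 2 is a circle drawn with `<circle>`. Its stroke #ff8800 means cut at S802, F852. After flipping Y the toolpath is (186.402,165.111) → (184.922,169.665) → (181.049,172.479) → (176.261,172.479) → (172.388,169.665) → (170.908,165.111) → (172.388,160.557) → (176.261,157.743) → (181.049,157.743) → (184.922,160.557) → (186.402,165.111), returning to the start.

Shape 3 is a quadratic bezier drawn with `<path>`. Its stroke #ff8800 means cut at S802, F852. After flipping Y the toolpath is (87.457,68.988) → (70.477,87.635) → (56.279,108.136) → (44.863,130.492) → (36.229,154.702) → (30.377,180.767).

; Generated by LaserGRBL
G21
G90
G0 X145.537 Y64.559
M4 S802
G1 X153.162 Y71.402 F852
G1 X163.393 Y70.849
G1 X170.236 Y63.224
G1 X169.683 Y52.993
G1 X162.058 Y46.150
G1 X151.827 Y46.703
G1 X144.984 Y54.328
G1 X145.537 Y64.559
M5
G0 X186.402 Y165.111
M4 S802
G1 X184.922 Y169.665 F852
G1 X181.049 Y172.479
G1 X176.261 Y172.479
G1 X172.388 Y169.665
G1 X170.908 Y165.111
G1 X172.388 Y160.557
G1 X176.261 Y157.743
G1 X181.049 Y157.743
G1 X184.922 Y160.557
G1 X186.402 Y165.111
M5
G0 X87.457 Y68.988
M4 S802
G1 X70.477 Y87.635 F852
G1 X56.279 Y108.136
G1 X44.863 Y130.492
G1 X36.229 Y154.702
G1 X30.377 Y180.767
M5
G0 X0.000 Y0.000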